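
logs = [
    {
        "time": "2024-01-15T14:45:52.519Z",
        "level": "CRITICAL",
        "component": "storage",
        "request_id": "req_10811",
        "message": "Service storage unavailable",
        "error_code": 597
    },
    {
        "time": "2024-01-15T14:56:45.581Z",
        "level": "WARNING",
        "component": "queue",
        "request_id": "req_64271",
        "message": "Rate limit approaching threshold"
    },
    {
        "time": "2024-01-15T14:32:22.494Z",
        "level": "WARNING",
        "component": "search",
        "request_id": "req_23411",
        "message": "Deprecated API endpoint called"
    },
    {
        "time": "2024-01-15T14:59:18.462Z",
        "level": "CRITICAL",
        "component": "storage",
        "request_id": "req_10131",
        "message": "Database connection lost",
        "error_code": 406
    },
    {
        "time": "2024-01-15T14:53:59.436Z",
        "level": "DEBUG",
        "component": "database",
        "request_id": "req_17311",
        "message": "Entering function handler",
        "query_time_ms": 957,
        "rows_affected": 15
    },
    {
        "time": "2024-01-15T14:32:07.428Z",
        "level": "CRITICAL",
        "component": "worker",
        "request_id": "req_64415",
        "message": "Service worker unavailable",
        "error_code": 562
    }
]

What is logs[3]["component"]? "storage"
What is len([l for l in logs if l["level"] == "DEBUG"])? 1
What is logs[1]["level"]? "WARNING"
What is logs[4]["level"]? "DEBUG"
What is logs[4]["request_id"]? "req_17311"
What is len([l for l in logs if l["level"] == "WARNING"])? 2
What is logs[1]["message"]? "Rate limit approaching threshold"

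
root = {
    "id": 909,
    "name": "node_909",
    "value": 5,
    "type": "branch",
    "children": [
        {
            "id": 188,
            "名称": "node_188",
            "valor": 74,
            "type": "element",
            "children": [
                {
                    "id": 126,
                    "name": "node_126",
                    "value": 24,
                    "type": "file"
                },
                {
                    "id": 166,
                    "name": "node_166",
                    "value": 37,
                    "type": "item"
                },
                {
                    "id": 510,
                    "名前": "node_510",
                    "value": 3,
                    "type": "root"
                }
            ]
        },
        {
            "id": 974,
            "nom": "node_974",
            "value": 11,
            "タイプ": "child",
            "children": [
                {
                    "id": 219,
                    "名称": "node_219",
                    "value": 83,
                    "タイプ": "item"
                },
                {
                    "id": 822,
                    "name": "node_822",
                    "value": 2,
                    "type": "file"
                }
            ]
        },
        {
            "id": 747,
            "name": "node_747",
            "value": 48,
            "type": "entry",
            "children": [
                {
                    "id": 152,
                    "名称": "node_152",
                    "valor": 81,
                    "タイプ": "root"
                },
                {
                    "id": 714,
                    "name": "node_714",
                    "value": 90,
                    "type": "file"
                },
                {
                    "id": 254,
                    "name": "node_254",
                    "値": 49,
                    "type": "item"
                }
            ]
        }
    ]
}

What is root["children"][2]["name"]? "node_747"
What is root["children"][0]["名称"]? "node_188"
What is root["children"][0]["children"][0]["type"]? "file"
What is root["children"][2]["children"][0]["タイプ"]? "root"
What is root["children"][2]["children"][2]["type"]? "item"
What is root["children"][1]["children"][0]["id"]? 219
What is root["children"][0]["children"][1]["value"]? 37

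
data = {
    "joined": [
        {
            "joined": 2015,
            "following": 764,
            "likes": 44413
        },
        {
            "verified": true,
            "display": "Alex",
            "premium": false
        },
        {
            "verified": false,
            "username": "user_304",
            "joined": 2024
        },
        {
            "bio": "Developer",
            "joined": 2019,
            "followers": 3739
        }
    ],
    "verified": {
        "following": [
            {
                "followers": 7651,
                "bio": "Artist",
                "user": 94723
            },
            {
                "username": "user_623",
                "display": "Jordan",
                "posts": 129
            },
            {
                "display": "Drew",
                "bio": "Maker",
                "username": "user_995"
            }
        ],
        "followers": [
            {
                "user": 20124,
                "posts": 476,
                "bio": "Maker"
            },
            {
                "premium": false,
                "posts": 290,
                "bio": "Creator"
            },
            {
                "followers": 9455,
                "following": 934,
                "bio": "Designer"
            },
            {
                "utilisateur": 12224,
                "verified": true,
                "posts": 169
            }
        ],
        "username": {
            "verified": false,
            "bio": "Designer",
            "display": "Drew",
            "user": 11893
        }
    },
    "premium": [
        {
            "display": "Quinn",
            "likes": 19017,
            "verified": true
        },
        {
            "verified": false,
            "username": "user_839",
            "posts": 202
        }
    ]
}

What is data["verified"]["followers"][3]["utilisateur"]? 12224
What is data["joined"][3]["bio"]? "Developer"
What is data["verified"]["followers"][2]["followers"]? 9455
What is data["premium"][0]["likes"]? 19017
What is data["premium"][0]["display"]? "Quinn"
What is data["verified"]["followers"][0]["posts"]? 476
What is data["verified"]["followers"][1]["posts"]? 290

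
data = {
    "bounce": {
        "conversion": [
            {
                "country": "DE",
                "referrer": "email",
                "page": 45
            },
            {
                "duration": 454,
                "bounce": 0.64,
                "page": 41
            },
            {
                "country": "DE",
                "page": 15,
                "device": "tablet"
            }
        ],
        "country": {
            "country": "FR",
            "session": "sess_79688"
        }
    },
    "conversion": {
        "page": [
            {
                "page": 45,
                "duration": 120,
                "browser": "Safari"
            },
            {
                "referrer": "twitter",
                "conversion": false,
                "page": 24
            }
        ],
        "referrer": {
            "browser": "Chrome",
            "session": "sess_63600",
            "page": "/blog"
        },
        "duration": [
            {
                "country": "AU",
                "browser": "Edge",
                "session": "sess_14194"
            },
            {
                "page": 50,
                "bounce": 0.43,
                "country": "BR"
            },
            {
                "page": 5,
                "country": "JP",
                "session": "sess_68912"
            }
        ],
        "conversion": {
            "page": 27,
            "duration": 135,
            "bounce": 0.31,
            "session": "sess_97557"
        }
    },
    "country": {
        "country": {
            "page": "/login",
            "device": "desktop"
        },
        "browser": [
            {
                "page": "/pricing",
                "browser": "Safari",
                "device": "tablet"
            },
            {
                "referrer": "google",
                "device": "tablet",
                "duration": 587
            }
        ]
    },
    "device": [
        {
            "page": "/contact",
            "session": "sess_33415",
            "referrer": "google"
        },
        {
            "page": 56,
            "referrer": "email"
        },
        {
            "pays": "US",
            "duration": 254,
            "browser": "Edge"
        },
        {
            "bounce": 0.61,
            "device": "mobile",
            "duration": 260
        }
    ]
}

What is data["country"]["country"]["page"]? "/login"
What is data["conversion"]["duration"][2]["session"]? "sess_68912"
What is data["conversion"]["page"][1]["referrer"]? "twitter"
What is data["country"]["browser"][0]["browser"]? "Safari"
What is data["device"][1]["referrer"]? "email"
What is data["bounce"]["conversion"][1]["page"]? 41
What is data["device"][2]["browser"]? "Edge"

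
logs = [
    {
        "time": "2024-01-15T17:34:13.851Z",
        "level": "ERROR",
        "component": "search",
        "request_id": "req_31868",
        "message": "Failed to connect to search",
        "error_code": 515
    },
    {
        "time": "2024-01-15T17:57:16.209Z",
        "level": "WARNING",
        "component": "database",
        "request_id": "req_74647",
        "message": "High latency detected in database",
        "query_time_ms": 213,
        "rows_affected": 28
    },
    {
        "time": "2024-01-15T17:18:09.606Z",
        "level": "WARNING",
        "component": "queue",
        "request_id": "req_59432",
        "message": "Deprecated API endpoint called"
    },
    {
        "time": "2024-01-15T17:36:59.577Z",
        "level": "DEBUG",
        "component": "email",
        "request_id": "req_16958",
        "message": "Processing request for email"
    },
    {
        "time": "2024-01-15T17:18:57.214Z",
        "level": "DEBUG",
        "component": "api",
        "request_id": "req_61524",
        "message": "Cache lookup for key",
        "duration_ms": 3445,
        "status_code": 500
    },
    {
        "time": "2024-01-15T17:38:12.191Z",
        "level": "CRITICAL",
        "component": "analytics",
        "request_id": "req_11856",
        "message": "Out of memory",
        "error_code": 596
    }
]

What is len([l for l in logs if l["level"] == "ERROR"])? 1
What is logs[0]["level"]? "ERROR"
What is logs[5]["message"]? "Out of memory"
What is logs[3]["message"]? "Processing request for email"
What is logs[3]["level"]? "DEBUG"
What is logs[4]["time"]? "2024-01-15T17:18:57.214Z"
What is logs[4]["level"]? "DEBUG"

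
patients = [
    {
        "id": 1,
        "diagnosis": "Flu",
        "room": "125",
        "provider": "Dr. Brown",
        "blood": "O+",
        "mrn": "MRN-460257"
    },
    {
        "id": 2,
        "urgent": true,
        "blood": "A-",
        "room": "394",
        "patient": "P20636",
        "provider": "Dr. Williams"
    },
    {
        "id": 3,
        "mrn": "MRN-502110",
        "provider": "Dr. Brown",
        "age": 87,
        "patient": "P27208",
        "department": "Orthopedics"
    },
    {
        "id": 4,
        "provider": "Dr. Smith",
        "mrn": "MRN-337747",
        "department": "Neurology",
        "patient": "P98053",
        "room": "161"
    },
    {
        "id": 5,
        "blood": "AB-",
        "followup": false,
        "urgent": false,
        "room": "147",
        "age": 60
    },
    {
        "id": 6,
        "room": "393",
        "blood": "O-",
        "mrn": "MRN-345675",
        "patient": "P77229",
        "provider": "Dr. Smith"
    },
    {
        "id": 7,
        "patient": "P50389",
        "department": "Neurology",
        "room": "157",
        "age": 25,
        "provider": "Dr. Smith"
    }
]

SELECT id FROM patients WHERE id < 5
[1, 2, 3, 4]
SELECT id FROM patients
[1, 2, 3, 4, 5, 6, 7]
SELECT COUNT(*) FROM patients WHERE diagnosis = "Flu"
1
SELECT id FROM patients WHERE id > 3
[4, 5, 6, 7]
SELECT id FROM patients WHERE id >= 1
[1, 2, 3, 4, 5, 6, 7]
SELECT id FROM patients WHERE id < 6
[1, 2, 3, 4, 5]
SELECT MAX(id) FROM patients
7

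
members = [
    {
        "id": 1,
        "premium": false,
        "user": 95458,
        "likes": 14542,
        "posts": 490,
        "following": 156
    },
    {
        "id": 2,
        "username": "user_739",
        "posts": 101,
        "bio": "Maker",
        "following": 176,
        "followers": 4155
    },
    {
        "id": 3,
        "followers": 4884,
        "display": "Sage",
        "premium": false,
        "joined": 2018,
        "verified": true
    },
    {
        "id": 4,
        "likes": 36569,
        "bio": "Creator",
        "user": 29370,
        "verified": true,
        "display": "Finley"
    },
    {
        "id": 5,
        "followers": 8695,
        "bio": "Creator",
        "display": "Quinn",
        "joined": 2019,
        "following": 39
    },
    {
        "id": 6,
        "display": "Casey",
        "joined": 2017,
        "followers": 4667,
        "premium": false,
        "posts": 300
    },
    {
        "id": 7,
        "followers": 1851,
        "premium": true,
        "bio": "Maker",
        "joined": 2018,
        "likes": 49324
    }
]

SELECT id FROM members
[1, 2, 3, 4, 5, 6, 7]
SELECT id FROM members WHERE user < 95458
[4]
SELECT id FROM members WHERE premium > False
[7]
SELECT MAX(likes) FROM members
49324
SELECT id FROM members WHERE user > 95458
[]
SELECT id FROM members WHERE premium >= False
[1, 3, 6, 7]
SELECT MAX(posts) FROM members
490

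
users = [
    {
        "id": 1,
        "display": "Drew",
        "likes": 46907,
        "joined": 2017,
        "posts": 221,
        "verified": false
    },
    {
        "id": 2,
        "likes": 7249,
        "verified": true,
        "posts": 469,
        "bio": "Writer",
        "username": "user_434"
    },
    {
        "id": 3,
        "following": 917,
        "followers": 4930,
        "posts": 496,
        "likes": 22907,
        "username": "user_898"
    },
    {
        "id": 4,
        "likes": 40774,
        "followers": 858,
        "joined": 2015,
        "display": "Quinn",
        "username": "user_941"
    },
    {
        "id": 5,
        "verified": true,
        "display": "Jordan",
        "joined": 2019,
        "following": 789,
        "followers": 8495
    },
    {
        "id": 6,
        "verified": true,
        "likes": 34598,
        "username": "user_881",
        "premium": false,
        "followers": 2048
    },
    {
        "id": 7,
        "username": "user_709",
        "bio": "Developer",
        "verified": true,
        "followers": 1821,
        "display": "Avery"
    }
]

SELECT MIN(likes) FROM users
7249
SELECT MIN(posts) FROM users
221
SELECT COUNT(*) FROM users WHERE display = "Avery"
1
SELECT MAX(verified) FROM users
True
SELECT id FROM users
[1, 2, 3, 4, 5, 6, 7]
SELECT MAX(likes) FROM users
46907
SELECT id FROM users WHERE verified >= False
[1, 2, 5, 6, 7]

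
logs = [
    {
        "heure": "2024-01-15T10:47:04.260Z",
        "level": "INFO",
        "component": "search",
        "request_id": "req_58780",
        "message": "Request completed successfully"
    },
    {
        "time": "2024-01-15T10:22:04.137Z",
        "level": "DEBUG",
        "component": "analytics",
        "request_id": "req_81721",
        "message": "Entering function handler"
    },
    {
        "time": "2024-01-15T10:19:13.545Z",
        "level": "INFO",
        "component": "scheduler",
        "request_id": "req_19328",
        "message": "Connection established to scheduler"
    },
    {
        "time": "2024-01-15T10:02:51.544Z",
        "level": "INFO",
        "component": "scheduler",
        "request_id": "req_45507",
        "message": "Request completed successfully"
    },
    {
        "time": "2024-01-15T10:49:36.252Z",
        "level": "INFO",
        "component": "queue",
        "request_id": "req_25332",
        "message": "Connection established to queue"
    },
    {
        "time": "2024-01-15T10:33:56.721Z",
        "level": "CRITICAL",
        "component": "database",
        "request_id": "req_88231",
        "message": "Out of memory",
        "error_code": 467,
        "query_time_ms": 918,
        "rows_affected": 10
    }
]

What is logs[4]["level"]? "INFO"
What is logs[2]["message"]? "Connection established to scheduler"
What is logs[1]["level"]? "DEBUG"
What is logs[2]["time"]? "2024-01-15T10:19:13.545Z"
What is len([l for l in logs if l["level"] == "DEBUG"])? 1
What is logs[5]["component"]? "database"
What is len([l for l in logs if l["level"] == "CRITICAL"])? 1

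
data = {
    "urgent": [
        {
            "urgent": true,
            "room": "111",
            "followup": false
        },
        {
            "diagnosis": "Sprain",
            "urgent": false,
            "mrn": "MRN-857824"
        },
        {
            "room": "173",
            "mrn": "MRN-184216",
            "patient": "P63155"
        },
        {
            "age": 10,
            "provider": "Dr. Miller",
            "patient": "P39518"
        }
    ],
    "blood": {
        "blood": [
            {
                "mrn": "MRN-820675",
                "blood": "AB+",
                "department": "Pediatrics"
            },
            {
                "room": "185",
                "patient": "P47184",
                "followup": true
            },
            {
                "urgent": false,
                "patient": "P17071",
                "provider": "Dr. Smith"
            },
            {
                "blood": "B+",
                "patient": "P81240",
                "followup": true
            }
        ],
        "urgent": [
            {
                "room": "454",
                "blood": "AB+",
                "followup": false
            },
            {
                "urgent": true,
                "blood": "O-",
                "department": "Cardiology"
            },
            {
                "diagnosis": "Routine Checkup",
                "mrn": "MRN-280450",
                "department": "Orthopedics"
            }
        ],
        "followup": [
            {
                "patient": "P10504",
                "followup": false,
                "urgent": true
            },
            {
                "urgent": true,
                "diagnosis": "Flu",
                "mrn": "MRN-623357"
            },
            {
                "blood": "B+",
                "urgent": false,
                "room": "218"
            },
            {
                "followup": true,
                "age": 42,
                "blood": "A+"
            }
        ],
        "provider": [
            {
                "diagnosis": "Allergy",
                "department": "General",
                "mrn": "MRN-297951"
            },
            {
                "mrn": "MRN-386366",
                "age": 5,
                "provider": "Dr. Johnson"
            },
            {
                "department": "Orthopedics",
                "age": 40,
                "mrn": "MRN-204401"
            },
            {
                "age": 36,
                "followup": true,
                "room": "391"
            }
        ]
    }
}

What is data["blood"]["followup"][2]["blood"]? "B+"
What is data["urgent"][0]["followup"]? False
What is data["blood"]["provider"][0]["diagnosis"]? "Allergy"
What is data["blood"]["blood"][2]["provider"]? "Dr. Smith"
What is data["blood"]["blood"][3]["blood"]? "B+"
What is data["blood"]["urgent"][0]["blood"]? "AB+"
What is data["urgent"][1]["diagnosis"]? "Sprain"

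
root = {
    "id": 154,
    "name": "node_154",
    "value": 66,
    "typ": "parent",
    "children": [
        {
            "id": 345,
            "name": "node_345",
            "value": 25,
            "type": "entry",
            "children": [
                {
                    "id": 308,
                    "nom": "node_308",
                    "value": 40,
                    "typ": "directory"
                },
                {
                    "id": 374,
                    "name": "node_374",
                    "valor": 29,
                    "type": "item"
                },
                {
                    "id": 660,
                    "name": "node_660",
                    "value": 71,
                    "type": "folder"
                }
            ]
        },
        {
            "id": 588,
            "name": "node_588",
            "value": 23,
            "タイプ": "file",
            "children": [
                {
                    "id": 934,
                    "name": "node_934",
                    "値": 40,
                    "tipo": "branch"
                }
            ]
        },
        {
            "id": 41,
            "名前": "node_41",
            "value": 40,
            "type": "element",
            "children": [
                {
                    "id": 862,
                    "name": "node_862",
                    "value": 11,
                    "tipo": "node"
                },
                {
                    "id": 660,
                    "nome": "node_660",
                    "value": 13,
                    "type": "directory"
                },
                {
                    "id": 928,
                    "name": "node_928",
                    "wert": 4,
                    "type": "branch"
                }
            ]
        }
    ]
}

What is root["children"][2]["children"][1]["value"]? 13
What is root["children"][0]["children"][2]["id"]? 660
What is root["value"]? 66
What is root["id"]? 154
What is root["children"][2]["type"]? "element"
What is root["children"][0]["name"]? "node_345"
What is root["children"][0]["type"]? "entry"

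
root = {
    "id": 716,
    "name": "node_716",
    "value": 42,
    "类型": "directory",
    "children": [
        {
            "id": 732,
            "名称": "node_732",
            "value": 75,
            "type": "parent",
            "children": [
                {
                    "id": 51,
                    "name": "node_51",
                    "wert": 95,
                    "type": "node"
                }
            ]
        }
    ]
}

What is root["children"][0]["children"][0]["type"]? "node"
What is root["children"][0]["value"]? 75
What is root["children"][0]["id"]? 732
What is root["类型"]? "directory"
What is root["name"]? "node_716"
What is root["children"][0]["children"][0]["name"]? "node_51"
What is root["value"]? 42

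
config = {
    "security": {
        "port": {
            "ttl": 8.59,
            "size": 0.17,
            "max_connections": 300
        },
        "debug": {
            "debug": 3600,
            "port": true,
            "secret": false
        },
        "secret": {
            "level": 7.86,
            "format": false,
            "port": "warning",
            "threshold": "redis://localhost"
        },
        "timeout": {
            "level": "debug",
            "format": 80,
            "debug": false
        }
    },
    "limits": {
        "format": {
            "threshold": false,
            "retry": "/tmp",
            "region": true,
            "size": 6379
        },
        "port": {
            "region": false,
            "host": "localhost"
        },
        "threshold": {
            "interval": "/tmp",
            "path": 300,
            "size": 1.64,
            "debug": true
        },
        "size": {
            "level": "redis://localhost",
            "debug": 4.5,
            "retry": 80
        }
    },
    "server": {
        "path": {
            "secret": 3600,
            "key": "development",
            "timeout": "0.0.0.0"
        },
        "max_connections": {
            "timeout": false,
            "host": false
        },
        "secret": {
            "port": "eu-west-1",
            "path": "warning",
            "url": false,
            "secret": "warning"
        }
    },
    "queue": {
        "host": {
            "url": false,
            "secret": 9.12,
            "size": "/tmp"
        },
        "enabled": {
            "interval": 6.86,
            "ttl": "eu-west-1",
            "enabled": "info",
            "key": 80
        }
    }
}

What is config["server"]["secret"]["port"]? "eu-west-1"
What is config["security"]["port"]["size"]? 0.17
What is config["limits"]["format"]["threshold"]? False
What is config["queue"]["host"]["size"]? "/tmp"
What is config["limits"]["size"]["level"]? "redis://localhost"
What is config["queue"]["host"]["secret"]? 9.12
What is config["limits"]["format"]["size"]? 6379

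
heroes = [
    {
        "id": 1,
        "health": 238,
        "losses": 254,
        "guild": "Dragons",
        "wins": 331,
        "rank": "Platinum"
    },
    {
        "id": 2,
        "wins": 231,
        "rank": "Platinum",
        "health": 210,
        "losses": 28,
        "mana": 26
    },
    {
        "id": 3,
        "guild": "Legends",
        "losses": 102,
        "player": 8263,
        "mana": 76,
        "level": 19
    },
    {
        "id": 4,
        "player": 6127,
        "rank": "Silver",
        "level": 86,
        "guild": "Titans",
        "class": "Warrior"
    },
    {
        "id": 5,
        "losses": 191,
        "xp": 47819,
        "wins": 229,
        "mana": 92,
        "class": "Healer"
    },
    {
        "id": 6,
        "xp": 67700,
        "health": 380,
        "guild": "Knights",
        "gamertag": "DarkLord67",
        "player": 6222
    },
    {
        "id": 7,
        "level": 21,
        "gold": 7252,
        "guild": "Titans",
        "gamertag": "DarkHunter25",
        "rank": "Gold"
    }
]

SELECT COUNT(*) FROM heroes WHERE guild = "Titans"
2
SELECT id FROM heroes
[1, 2, 3, 4, 5, 6, 7]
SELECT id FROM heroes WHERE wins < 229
[]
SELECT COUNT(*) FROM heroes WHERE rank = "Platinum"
2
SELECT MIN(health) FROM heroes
210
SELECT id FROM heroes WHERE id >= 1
[1, 2, 3, 4, 5, 6, 7]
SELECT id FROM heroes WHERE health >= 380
[6]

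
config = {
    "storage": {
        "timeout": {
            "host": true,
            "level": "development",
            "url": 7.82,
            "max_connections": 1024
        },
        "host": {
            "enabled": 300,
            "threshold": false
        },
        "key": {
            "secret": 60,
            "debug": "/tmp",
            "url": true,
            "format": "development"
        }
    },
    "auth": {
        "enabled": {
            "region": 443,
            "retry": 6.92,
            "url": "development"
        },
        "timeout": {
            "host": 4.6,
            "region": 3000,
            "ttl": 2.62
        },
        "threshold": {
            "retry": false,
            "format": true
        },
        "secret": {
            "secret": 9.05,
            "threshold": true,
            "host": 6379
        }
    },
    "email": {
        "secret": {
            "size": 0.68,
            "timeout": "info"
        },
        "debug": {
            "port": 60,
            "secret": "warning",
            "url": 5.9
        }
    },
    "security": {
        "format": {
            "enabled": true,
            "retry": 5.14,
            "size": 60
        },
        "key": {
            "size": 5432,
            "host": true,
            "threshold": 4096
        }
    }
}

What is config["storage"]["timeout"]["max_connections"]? 1024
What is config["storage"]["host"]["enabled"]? 300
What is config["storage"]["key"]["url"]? True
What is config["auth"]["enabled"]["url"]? "development"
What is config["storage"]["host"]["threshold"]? False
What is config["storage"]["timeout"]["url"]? 7.82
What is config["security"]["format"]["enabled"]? True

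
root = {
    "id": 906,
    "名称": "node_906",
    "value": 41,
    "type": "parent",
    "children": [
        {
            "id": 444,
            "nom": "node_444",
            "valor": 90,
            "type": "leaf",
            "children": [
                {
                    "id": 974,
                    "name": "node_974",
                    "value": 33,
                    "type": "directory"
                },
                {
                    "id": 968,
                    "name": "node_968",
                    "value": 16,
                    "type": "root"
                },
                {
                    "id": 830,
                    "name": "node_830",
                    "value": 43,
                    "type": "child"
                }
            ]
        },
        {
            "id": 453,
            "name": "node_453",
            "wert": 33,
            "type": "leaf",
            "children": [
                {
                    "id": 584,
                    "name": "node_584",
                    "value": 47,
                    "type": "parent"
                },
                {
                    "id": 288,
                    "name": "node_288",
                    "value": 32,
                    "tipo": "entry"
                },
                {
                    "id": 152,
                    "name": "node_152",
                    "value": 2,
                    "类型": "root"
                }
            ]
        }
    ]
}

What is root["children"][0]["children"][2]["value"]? 43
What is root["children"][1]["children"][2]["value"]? 2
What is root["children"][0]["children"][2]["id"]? 830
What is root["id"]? 906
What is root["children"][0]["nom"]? "node_444"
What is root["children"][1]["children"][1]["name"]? "node_288"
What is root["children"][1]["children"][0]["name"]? "node_584"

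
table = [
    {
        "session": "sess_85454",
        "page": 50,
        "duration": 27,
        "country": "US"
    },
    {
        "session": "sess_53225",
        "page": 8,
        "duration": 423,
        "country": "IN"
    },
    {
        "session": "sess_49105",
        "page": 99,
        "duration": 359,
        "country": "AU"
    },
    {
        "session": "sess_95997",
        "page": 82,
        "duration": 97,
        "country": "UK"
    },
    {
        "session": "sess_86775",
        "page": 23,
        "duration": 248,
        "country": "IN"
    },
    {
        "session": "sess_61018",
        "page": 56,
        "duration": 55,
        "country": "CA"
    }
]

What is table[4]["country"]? "IN"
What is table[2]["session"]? "sess_49105"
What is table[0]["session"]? "sess_85454"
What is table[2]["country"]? "AU"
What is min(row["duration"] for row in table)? 27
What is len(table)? 6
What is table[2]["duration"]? 359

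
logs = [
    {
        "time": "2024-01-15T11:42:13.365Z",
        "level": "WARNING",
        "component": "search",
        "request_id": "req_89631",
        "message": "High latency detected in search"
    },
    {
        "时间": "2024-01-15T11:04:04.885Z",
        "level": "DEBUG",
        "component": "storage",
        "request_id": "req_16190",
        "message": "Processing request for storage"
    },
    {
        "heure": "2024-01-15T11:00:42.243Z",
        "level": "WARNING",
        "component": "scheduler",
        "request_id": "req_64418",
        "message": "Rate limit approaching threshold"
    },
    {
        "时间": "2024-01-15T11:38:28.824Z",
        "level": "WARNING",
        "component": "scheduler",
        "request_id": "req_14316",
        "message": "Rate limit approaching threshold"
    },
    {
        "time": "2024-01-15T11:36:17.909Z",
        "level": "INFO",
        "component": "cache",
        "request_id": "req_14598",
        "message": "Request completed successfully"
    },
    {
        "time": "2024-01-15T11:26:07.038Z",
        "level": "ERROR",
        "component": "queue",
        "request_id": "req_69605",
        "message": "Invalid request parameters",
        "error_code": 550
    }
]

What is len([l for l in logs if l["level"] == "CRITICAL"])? 0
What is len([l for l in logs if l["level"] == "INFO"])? 1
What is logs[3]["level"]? "WARNING"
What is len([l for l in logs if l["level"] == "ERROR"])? 1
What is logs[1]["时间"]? "2024-01-15T11:04:04.885Z"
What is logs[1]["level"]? "DEBUG"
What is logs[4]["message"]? "Request completed successfully"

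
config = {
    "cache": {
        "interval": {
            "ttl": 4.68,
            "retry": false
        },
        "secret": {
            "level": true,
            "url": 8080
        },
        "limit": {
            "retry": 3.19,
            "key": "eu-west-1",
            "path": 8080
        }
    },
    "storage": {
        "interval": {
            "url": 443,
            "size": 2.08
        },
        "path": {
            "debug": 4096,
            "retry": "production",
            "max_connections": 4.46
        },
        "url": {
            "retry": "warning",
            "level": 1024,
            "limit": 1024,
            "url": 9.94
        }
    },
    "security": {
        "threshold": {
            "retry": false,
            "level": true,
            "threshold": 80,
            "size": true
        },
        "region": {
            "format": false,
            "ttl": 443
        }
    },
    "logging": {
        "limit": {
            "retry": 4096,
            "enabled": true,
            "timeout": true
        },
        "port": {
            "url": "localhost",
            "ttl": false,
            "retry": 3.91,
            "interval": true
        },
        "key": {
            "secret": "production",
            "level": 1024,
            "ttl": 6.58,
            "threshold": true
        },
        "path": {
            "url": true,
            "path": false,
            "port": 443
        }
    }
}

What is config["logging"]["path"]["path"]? False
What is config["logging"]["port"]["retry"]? 3.91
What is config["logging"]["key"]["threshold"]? True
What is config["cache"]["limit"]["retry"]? 3.19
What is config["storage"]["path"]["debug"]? 4096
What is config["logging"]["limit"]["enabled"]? True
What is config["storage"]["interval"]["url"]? 443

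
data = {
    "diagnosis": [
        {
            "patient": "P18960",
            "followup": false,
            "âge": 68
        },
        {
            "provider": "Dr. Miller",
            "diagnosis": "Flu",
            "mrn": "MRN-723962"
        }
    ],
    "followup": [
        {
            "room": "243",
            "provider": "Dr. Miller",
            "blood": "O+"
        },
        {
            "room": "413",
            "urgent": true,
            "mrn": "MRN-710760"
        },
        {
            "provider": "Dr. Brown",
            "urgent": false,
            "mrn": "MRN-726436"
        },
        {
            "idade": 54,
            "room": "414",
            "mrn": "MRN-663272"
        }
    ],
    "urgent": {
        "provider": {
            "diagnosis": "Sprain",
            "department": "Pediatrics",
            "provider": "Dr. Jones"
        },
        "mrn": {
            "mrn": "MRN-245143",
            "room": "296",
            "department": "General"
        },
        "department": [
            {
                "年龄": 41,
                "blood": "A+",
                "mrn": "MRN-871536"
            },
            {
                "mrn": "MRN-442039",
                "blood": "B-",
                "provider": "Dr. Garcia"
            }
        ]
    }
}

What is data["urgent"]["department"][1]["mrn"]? "MRN-442039"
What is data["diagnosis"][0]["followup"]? False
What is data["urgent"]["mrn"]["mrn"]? "MRN-245143"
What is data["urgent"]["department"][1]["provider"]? "Dr. Garcia"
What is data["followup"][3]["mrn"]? "MRN-663272"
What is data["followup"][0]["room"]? "243"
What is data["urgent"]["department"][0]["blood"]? "A+"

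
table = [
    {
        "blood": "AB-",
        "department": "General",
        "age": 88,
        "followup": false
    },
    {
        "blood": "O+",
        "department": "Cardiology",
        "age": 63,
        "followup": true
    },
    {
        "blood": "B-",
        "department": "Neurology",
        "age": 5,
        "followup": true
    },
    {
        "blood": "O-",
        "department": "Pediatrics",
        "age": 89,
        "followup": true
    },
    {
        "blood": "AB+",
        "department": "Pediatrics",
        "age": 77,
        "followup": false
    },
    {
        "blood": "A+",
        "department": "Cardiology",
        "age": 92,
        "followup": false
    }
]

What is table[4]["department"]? "Pediatrics"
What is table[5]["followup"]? False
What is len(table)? 6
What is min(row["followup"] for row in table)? False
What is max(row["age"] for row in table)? 92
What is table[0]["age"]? 88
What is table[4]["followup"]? False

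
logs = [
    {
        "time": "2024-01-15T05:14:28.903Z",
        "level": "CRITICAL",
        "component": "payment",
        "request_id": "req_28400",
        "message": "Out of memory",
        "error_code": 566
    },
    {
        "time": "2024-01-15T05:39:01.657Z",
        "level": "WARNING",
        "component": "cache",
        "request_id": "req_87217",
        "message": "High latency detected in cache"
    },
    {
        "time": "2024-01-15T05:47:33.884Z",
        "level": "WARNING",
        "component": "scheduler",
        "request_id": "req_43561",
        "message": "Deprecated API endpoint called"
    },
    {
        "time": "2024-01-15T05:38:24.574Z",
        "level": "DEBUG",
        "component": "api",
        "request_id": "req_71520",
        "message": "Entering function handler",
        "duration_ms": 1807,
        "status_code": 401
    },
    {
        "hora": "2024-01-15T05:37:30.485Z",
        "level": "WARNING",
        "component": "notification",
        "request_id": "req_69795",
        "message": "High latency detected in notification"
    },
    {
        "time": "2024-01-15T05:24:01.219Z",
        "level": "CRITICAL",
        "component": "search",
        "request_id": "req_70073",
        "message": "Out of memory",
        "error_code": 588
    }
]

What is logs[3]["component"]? "api"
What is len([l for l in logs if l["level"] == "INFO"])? 0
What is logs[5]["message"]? "Out of memory"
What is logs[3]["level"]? "DEBUG"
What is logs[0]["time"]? "2024-01-15T05:14:28.903Z"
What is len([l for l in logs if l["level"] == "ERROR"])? 0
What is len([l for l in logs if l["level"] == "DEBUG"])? 1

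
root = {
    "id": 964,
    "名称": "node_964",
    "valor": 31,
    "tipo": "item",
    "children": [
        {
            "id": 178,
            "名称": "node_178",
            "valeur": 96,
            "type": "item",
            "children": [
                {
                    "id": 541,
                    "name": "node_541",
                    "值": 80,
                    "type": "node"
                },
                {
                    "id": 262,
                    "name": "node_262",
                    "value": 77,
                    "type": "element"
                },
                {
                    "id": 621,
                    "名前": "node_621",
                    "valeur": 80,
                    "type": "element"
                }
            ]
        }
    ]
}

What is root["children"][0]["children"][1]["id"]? 262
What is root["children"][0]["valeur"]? 96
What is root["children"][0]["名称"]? "node_178"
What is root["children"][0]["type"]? "item"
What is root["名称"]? "node_964"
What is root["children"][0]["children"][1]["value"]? 77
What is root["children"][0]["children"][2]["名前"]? "node_621"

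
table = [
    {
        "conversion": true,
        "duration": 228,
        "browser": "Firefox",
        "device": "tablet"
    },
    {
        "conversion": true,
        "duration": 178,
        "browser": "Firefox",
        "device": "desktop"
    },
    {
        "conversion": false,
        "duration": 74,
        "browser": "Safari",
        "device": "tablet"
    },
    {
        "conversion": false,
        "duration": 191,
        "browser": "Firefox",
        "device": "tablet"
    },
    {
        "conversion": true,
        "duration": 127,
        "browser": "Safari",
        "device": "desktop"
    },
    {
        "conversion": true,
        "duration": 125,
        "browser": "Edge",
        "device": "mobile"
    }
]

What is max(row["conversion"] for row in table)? True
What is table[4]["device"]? "desktop"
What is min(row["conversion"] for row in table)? False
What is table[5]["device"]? "mobile"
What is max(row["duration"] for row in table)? 228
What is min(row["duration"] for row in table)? 74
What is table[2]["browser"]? "Safari"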